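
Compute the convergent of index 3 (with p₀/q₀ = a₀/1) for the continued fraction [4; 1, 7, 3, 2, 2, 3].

122/25

Using pₖ = aₖpₖ₋₁ + pₖ₋₂, qₖ = aₖqₖ₋₁ + qₖ₋₂ (with p₋₁=1, p₋₂=0, q₋₁=0, q₋₂=1):
  k=0: a=4, p=4, q=1
  k=1: a=1, p=5, q=1
  k=2: a=7, p=39, q=8
  k=3: a=3, p=122, q=25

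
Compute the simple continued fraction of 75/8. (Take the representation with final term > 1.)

75 = 9×8 + 3
8 = 2×3 + 2
3 = 1×2 + 1
2 = 2×1 + 0  (stop)
So 75/8 = [9; 2, 1, 2].

[9; 2, 1, 2]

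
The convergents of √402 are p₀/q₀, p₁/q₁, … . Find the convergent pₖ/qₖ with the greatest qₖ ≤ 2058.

16060/801

√402 = [20; 20, 40, …] (period length 2).
Convergents:
  p_0/q_0 = 20/1
  p_1/q_1 = 401/20
  p_2/q_2 = 16060/801
  p_3/q_3 = 321601/16040
q_2 = 801 ≤ 2058 < 16040 = q_3, so the answer is 16060/801.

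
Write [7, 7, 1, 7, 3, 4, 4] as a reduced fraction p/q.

Fold from the inside: start with 4/1.
  4 + 1/4 = 17/4
  3 + 4/17 = 55/17
  7 + 17/55 = 402/55
  1 + 55/402 = 457/402
  7 + 402/457 = 3601/457
  7 + 457/3601 = 25664/3601

25664/3601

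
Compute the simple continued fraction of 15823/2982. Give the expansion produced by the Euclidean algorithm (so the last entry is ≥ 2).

15823 = 5*2982 + 913
2982 = 3*913 + 243
913 = 3*243 + 184
243 = 1*184 + 59
184 = 3*59 + 7
59 = 8*7 + 3
7 = 2*3 + 1
3 = 3*1 + 0  (stop)
So 15823/2982 = [5; 3, 3, 1, 3, 8, 2, 3].

[5; 3, 3, 1, 3, 8, 2, 3]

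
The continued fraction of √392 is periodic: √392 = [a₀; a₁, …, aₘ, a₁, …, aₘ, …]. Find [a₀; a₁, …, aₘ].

[19; 1, 3, 1, 38]

a₀ = ⌊√392⌋ = 19.
With m₀=0, d₀=1 and mₖ₊₁ = dₖaₖ − mₖ, dₖ₊₁ = (n − mₖ₊₁²)/dₖ, aₖ₊₁ = ⌊(a₀+mₖ₊₁)/dₖ₊₁⌋:
  k=1: m=19, d=31, a=1
  k=2: m=12, d=8, a=3
  k=3: m=12, d=31, a=1
  k=4: m=19, d=1, a=38
d=1 and a=2a₀=38 at k=4, so the next step gives (m, d) = (19, 31) again — its k=1 value — and the period has length 4.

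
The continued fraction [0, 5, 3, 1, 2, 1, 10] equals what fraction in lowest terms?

Fold from the inside: start with 10/1.
  1 + 1/10 = 11/10
  2 + 10/11 = 32/11
  1 + 11/32 = 43/32
  3 + 32/43 = 161/43
  5 + 43/161 = 848/161
  0 + 161/848 = 161/848

161/848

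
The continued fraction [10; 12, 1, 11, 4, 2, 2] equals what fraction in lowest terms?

Fold from the inside: start with 2/1.
  2 + 1/2 = 5/2
  4 + 2/5 = 22/5
  11 + 5/22 = 247/22
  1 + 22/247 = 269/247
  12 + 247/269 = 3475/269
  10 + 269/3475 = 35019/3475

35019/3475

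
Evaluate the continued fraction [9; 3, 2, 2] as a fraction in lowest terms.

Fold from the inside: start with 2/1.
  2 + 1/2 = 5/2
  3 + 2/5 = 17/5
  9 + 5/17 = 158/17

158/17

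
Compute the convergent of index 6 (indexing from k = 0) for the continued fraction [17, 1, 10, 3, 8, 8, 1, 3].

Using pₖ = aₖpₖ₋₁ + pₖ₋₂, qₖ = aₖqₖ₋₁ + qₖ₋₂ (with p₋₁=1, p₋₂=0, q₋₁=0, q₋₂=1):
  k=0: a=17, p=17, q=1
  k=1: a=1, p=18, q=1
  k=2: a=10, p=197, q=11
  k=3: a=3, p=609, q=34
  k=4: a=8, p=5069, q=283
  k=5: a=8, p=41161, q=2298
  k=6: a=1, p=46230, q=2581

46230/2581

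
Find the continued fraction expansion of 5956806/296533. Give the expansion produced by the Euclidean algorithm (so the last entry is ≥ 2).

[20; 11, 2, 1, 13, 17, 6, 6]

5956806 = 20·296533 + 26146
296533 = 11·26146 + 8927
26146 = 2·8927 + 8292
8927 = 1·8292 + 635
8292 = 13·635 + 37
635 = 17·37 + 6
37 = 6·6 + 1
6 = 6·1 + 0  (stop)
So 5956806/296533 = [20; 11, 2, 1, 13, 17, 6, 6].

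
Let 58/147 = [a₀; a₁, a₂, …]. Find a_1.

58 = 0·147 + 58   →  a_0 = 0
147 = 2·58 + 31   →  a_1 = 2

2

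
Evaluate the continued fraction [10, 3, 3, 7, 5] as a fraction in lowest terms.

3863/375

Fold from the inside: start with 5/1.
  7 + 1/5 = 36/5
  3 + 5/36 = 113/36
  3 + 36/113 = 375/113
  10 + 113/375 = 3863/375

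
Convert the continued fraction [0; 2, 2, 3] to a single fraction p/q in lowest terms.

Fold from the inside: start with 3/1.
  2 + 1/3 = 7/3
  2 + 3/7 = 17/7
  0 + 7/17 = 7/17

7/17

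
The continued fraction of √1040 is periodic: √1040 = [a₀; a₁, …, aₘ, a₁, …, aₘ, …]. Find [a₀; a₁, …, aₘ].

a₀ = ⌊√1040⌋ = 32.
With m₀=0, d₀=1 and mₖ₊₁ = dₖaₖ − mₖ, dₖ₊₁ = (n − mₖ₊₁²)/dₖ, aₖ₊₁ = ⌊(a₀+mₖ₊₁)/dₖ₊₁⌋:
  k=1: m=32, d=16, a=4
  k=2: m=32, d=1, a=64
d=1 and a=2a₀=64 at k=2, so the next step gives (m, d) = (32, 16) again — its k=1 value — and the period has length 2.

[32; 4, 64]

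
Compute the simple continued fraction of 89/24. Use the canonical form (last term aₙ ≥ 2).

89 = 3×24 + 17
24 = 1×17 + 7
17 = 2×7 + 3
7 = 2×3 + 1
3 = 3×1 + 0  (stop)
So 89/24 = [3; 1, 2, 2, 3].

[3; 1, 2, 2, 3]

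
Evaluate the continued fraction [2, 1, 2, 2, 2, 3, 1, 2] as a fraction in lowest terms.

563/208

Using pₖ = aₖpₖ₋₁ + pₖ₋₂ and qₖ = aₖqₖ₋₁ + qₖ₋₂:
  k=0: a=2, p=2, q=1
  k=1: a=1, p=3, q=1
  k=2: a=2, p=8, q=3
  k=3: a=2, p=19, q=7
  k=4: a=2, p=46, q=17
  k=5: a=3, p=157, q=58
  k=6: a=1, p=203, q=75
  k=7: a=2, p=563, q=208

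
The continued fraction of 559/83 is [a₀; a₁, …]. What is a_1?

1

559 = 6·83 + 61   →  a_0 = 6
83 = 1·61 + 22   →  a_1 = 1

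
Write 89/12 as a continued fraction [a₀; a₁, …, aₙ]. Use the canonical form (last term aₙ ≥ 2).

89 = 7*12 + 5
12 = 2*5 + 2
5 = 2*2 + 1
2 = 2*1 + 0  (stop)
So 89/12 = [7; 2, 2, 2].

[7; 2, 2, 2]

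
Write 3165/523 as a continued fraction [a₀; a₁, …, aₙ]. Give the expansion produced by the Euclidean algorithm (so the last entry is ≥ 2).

3165 = 6*523 + 27
523 = 19*27 + 10
27 = 2*10 + 7
10 = 1*7 + 3
7 = 2*3 + 1
3 = 3*1 + 0  (stop)
So 3165/523 = [6; 19, 2, 1, 2, 3].

[6; 19, 2, 1, 2, 3]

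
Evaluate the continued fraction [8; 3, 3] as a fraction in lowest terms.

83/10

Using pₖ = aₖpₖ₋₁ + pₖ₋₂ and qₖ = aₖqₖ₋₁ + qₖ₋₂:
  k=0: a=8, p=8, q=1
  k=1: a=3, p=25, q=3
  k=2: a=3, p=83, q=10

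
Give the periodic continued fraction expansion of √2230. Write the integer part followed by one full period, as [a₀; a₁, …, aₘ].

a₀ = ⌊√2230⌋ = 47.
With m₀=0, d₀=1 and mₖ₊₁ = dₖaₖ − mₖ, dₖ₊₁ = (n − mₖ₊₁²)/dₖ, aₖ₊₁ = ⌊(a₀+mₖ₊₁)/dₖ₊₁⌋:
  k=1: m=47, d=21, a=4
  k=2: m=37, d=41, a=2
  k=3: m=45, d=5, a=18
  k=4: m=45, d=41, a=2
  k=5: m=37, d=21, a=4
  k=6: m=47, d=1, a=94
d=1 and a=2a₀=94 at k=6, so the next step gives (m, d) = (47, 21) again — its k=1 value — and the period has length 6.

[47; 4, 2, 18, 2, 4, 94]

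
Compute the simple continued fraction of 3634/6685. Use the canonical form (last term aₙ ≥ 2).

3634 = 0·6685 + 3634
6685 = 1·3634 + 3051
3634 = 1·3051 + 583
3051 = 5·583 + 136
583 = 4·136 + 39
136 = 3·39 + 19
39 = 2·19 + 1
19 = 19·1 + 0  (stop)
So 3634/6685 = [0; 1, 1, 5, 4, 3, 2, 19].

[0; 1, 1, 5, 4, 3, 2, 19]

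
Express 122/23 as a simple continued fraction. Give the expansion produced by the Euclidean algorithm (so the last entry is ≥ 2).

[5; 3, 3, 2]

122 = 5*23 + 7
23 = 3*7 + 2
7 = 3*2 + 1
2 = 2*1 + 0  (stop)
So 122/23 = [5; 3, 3, 2].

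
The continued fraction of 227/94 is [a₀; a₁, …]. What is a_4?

3

227 = 2·94 + 39   →  a_0 = 2
94 = 2·39 + 16   →  a_1 = 2
39 = 2·16 + 7   →  a_2 = 2
16 = 2·7 + 2   →  a_3 = 2
7 = 3·2 + 1   →  a_4 = 3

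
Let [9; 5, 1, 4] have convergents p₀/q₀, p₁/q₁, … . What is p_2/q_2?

55/6

Using pₖ = aₖpₖ₋₁ + pₖ₋₂, qₖ = aₖqₖ₋₁ + qₖ₋₂ (with p₋₁=1, p₋₂=0, q₋₁=0, q₋₂=1):
  k=0: a=9, p=9, q=1
  k=1: a=5, p=46, q=5
  k=2: a=1, p=55, q=6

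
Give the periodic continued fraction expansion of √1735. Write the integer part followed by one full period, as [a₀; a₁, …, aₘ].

a₀ = ⌊√1735⌋ = 41.

[41; 1, 1, 1, 7, 1, 1, 1, 82]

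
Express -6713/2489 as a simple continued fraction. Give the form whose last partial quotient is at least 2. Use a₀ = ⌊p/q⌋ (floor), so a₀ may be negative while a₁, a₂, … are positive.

-6713 = -3×2489 + 754
2489 = 3×754 + 227
754 = 3×227 + 73
227 = 3×73 + 8
73 = 9×8 + 1
8 = 8×1 + 0  (stop)
So -6713/2489 = [-3; 3, 3, 3, 9, 8].

[-3; 3, 3, 3, 9, 8]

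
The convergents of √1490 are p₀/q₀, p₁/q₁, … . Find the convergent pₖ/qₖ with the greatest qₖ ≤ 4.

√1490 = [38; 1, 1, 1, 1, 76, …] (period length 5).
Convergents:
  p_0/q_0 = 38/1
  p_1/q_1 = 39/1
  p_2/q_2 = 77/2
  p_3/q_3 = 116/3
  p_4/q_4 = 193/5
q_3 = 3 ≤ 4 < 5 = q_4, so the answer is 116/3.

116/3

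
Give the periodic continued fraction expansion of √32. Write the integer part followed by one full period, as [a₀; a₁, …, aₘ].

[5; 1, 1, 1, 10]

a₀ = ⌊√32⌋ = 5.
With m₀=0, d₀=1 and mₖ₊₁ = dₖaₖ − mₖ, dₖ₊₁ = (n − mₖ₊₁²)/dₖ, aₖ₊₁ = ⌊(a₀+mₖ₊₁)/dₖ₊₁⌋:
  k=1: m=5, d=7, a=1
  k=2: m=2, d=4, a=1
  k=3: m=2, d=7, a=1
  k=4: m=5, d=1, a=10
d=1 and a=2a₀=10 at k=4, so the next step gives (m, d) = (5, 7) again — its k=1 value — and the period has length 4.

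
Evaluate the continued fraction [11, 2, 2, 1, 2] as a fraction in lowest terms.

217/19

Fold from the inside: start with 2/1.
  1 + 1/2 = 3/2
  2 + 2/3 = 8/3
  2 + 3/8 = 19/8
  11 + 8/19 = 217/19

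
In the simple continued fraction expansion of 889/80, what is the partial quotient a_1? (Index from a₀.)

8

889 = 11·80 + 9   →  a_0 = 11
80 = 8·9 + 8   →  a_1 = 8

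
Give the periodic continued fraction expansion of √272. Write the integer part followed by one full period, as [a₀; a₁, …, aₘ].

[16; 2, 32]

a₀ = ⌊√272⌋ = 16.
With m₀=0, d₀=1 and mₖ₊₁ = dₖaₖ − mₖ, dₖ₊₁ = (n − mₖ₊₁²)/dₖ, aₖ₊₁ = ⌊(a₀+mₖ₊₁)/dₖ₊₁⌋:
  k=1: m=16, d=16, a=2
  k=2: m=16, d=1, a=32
d=1 and a=2a₀=32 at k=2, so the next step gives (m, d) = (16, 16) again — its k=1 value — and the period has length 2.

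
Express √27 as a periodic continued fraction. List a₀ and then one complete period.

[5; 5, 10]

a₀ = ⌊√27⌋ = 5.
With m₀=0, d₀=1 and mₖ₊₁ = dₖaₖ − mₖ, dₖ₊₁ = (n − mₖ₊₁²)/dₖ, aₖ₊₁ = ⌊(a₀+mₖ₊₁)/dₖ₊₁⌋:
  k=1: m=5, d=2, a=5
  k=2: m=5, d=1, a=10
d=1 and a=2a₀=10 at k=2, so the next step gives (m, d) = (5, 2) again — its k=1 value — and the period has length 2.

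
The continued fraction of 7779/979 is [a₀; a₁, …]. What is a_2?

17

7779 = 7·979 + 926   →  a_0 = 7
979 = 1·926 + 53   →  a_1 = 1
926 = 17·53 + 25   →  a_2 = 17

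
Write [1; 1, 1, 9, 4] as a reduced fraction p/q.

Fold from the inside: start with 4/1.
  9 + 1/4 = 37/4
  1 + 4/37 = 41/37
  1 + 37/41 = 78/41
  1 + 41/78 = 119/78

119/78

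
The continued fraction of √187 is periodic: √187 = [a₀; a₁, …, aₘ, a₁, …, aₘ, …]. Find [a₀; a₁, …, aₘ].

[13; 1, 2, 13, 2, 1, 26]

a₀ = ⌊√187⌋ = 13.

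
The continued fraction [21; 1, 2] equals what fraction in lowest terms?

Using pₖ = aₖpₖ₋₁ + pₖ₋₂ and qₖ = aₖqₖ₋₁ + qₖ₋₂:
  k=0: a=21, p=21, q=1
  k=1: a=1, p=22, q=1
  k=2: a=2, p=65, q=3

65/3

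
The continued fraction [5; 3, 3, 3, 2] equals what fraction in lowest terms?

Fold from the inside: start with 2/1.
  3 + 1/2 = 7/2
  3 + 2/7 = 23/7
  3 + 7/23 = 76/23
  5 + 23/76 = 403/76

403/76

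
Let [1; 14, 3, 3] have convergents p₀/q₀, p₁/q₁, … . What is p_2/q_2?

46/43

Using pₖ = aₖpₖ₋₁ + pₖ₋₂, qₖ = aₖqₖ₋₁ + qₖ₋₂ (with p₋₁=1, p₋₂=0, q₋₁=0, q₋₂=1):
  k=0: a=1, p=1, q=1
  k=1: a=14, p=15, q=14
  k=2: a=3, p=46, q=43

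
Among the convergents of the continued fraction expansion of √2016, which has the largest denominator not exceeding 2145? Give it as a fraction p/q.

40365/899

√2016 = [44; 1, 8, 1, 88, …] (period length 4).
Convergents:
  p_0/q_0 = 44/1
  p_1/q_1 = 45/1
  p_2/q_2 = 404/9
  p_3/q_3 = 449/10
  p_4/q_4 = 39916/889
  p_5/q_5 = 40365/899
  p_6/q_6 = 362836/8081
q_5 = 899 ≤ 2145 < 8081 = q_6, so the answer is 40365/899.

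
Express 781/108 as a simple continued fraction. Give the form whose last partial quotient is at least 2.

781 = 7×108 + 25
108 = 4×25 + 8
25 = 3×8 + 1
8 = 8×1 + 0  (stop)
So 781/108 = [7; 4, 3, 8].

[7; 4, 3, 8]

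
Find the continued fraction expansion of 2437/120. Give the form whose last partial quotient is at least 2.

2437 = 20×120 + 37
120 = 3×37 + 9
37 = 4×9 + 1
9 = 9×1 + 0  (stop)
So 2437/120 = [20; 3, 4, 9].

[20; 3, 4, 9]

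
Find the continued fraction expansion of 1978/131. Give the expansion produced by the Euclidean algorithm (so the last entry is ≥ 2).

[15; 10, 13]

1978 = 15×131 + 13
131 = 10×13 + 1
13 = 13×1 + 0  (stop)
So 1978/131 = [15; 10, 13].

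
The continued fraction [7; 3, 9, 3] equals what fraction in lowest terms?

Fold from the inside: start with 3/1.
  9 + 1/3 = 28/3
  3 + 3/28 = 87/28
  7 + 28/87 = 637/87

637/87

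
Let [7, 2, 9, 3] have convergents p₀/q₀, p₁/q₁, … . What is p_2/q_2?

142/19

Using pₖ = aₖpₖ₋₁ + pₖ₋₂, qₖ = aₖqₖ₋₁ + qₖ₋₂ (with p₋₁=1, p₋₂=0, q₋₁=0, q₋₂=1):
  k=0: a=7, p=7, q=1
  k=1: a=2, p=15, q=2
  k=2: a=9, p=142, q=19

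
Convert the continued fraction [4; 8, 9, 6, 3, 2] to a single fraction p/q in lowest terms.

13475/3268

Fold from the inside: start with 2/1.
  3 + 1/2 = 7/2
  6 + 2/7 = 44/7
  9 + 7/44 = 403/44
  8 + 44/403 = 3268/403
  4 + 403/3268 = 13475/3268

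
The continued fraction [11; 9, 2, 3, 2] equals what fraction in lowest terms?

Using pₖ = aₖpₖ₋₁ + pₖ₋₂ and qₖ = aₖqₖ₋₁ + qₖ₋₂:
  k=0: a=11, p=11, q=1
  k=1: a=9, p=100, q=9
  k=2: a=2, p=211, q=19
  k=3: a=3, p=733, q=66
  k=4: a=2, p=1677, q=151

1677/151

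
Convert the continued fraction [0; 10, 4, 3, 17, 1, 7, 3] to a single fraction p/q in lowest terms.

Using pₖ = aₖpₖ₋₁ + pₖ₋₂ and qₖ = aₖqₖ₋₁ + qₖ₋₂:
  k=0: a=0, p=0, q=1
  k=1: a=10, p=1, q=10
  k=2: a=4, p=4, q=41
  k=3: a=3, p=13, q=133
  k=4: a=17, p=225, q=2302
  k=5: a=1, p=238, q=2435
  k=6: a=7, p=1891, q=19347
  k=7: a=3, p=5911, q=60476

5911/60476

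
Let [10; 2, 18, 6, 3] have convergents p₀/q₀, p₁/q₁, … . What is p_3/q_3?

2349/224

Using pₖ = aₖpₖ₋₁ + pₖ₋₂, qₖ = aₖqₖ₋₁ + qₖ₋₂ (with p₋₁=1, p₋₂=0, q₋₁=0, q₋₂=1):
  k=0: a=10, p=10, q=1
  k=1: a=2, p=21, q=2
  k=2: a=18, p=388, q=37
  k=3: a=6, p=2349, q=224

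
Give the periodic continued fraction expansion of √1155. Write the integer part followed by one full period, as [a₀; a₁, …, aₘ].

a₀ = ⌊√1155⌋ = 33.
With m₀=0, d₀=1 and mₖ₊₁ = dₖaₖ − mₖ, dₖ₊₁ = (n − mₖ₊₁²)/dₖ, aₖ₊₁ = ⌊(a₀+mₖ₊₁)/dₖ₊₁⌋:
  k=1: m=33, d=66, a=1
  k=2: m=33, d=1, a=66
d=1 and a=2a₀=66 at k=2, so the next step gives (m, d) = (33, 66) again — its k=1 value — and the period has length 2.

[33; 1, 66]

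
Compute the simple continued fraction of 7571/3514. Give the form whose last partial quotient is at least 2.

7571 = 2*3514 + 543
3514 = 6*543 + 256
543 = 2*256 + 31
256 = 8*31 + 8
31 = 3*8 + 7
8 = 1*7 + 1
7 = 7*1 + 0  (stop)
So 7571/3514 = [2; 6, 2, 8, 3, 1, 7].

[2; 6, 2, 8, 3, 1, 7]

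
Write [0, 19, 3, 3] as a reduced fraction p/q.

Using pₖ = aₖpₖ₋₁ + pₖ₋₂ and qₖ = aₖqₖ₋₁ + qₖ₋₂:
  k=0: a=0, p=0, q=1
  k=1: a=19, p=1, q=19
  k=2: a=3, p=3, q=58
  k=3: a=3, p=10, q=193

10/193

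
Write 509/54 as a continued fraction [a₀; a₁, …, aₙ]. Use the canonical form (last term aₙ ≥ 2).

509 = 9×54 + 23
54 = 2×23 + 8
23 = 2×8 + 7
8 = 1×7 + 1
7 = 7×1 + 0  (stop)
So 509/54 = [9; 2, 2, 1, 7].

[9; 2, 2, 1, 7]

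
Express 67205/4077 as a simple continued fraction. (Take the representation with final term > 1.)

67205 = 16*4077 + 1973
4077 = 2*1973 + 131
1973 = 15*131 + 8
131 = 16*8 + 3
8 = 2*3 + 2
3 = 1*2 + 1
2 = 2*1 + 0  (stop)
So 67205/4077 = [16; 2, 15, 16, 2, 1, 2].

[16; 2, 15, 16, 2, 1, 2]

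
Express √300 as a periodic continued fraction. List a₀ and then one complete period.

[17; 3, 8, 3, 34]

a₀ = ⌊√300⌋ = 17.
With m₀=0, d₀=1 and mₖ₊₁ = dₖaₖ − mₖ, dₖ₊₁ = (n − mₖ₊₁²)/dₖ, aₖ₊₁ = ⌊(a₀+mₖ₊₁)/dₖ₊₁⌋:
  k=1: m=17, d=11, a=3
  k=2: m=16, d=4, a=8
  k=3: m=16, d=11, a=3
  k=4: m=17, d=1, a=34
d=1 and a=2a₀=34 at k=4, so the next step gives (m, d) = (17, 11) again — its k=1 value — and the period has length 4.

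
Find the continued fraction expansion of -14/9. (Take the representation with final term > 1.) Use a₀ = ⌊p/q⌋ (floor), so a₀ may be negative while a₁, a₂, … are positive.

[-2; 2, 4]

-14 = -2×9 + 4
9 = 2×4 + 1
4 = 4×1 + 0  (stop)
So -14/9 = [-2; 2, 4].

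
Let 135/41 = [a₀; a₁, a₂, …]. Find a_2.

2

135 = 3·41 + 12   →  a_0 = 3
41 = 3·12 + 5   →  a_1 = 3
12 = 2·5 + 2   →  a_2 = 2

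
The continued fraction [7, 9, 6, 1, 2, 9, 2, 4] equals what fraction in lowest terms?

Using pₖ = aₖpₖ₋₁ + pₖ₋₂ and qₖ = aₖqₖ₋₁ + qₖ₋₂:
  k=0: a=7, p=7, q=1
  k=1: a=9, p=64, q=9
  k=2: a=6, p=391, q=55
  k=3: a=1, p=455, q=64
  k=4: a=2, p=1301, q=183
  k=5: a=9, p=12164, q=1711
  k=6: a=2, p=25629, q=3605
  k=7: a=4, p=114680, q=16131

114680/16131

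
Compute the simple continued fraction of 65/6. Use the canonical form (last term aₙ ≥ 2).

[10; 1, 5]

65 = 10×6 + 5
6 = 1×5 + 1
5 = 5×1 + 0  (stop)
So 65/6 = [10; 1, 5].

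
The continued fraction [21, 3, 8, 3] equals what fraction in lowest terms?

1663/78

Using pₖ = aₖpₖ₋₁ + pₖ₋₂ and qₖ = aₖqₖ₋₁ + qₖ₋₂:
  k=0: a=21, p=21, q=1
  k=1: a=3, p=64, q=3
  k=2: a=8, p=533, q=25
  k=3: a=3, p=1663, q=78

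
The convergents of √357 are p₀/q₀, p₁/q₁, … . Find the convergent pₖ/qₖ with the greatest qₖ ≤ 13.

√357 = [18; 1, 8, 2, 8, 1, 36, …] (period length 6).
Convergents:
  p_0/q_0 = 18/1
  p_1/q_1 = 19/1
  p_2/q_2 = 170/9
  p_3/q_3 = 359/19
q_2 = 9 ≤ 13 < 19 = q_3, so the answer is 170/9.

170/9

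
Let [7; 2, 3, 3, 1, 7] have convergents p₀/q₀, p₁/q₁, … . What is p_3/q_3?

Using pₖ = aₖpₖ₋₁ + pₖ₋₂, qₖ = aₖqₖ₋₁ + qₖ₋₂ (with p₋₁=1, p₋₂=0, q₋₁=0, q₋₂=1):
  k=0: a=7, p=7, q=1
  k=1: a=2, p=15, q=2
  k=2: a=3, p=52, q=7
  k=3: a=3, p=171, q=23

171/23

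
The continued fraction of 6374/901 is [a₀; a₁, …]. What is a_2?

6374 = 7·901 + 67   →  a_0 = 7
901 = 13·67 + 30   →  a_1 = 13
67 = 2·30 + 7   →  a_2 = 2

2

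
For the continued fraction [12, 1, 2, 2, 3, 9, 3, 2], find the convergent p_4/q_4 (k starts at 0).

305/24

Using pₖ = aₖpₖ₋₁ + pₖ₋₂, qₖ = aₖqₖ₋₁ + qₖ₋₂ (with p₋₁=1, p₋₂=0, q₋₁=0, q₋₂=1):
  k=0: a=12, p=12, q=1
  k=1: a=1, p=13, q=1
  k=2: a=2, p=38, q=3
  k=3: a=2, p=89, q=7
  k=4: a=3, p=305, q=24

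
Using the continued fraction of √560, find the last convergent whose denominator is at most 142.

3313/140

√560 = [23; 1, 1, 1, 46, …] (period length 4).
Convergents:
  p_0/q_0 = 23/1
  p_1/q_1 = 24/1
  p_2/q_2 = 47/2
  p_3/q_3 = 71/3
  p_4/q_4 = 3313/140
  p_5/q_5 = 3384/143
q_4 = 140 ≤ 142 < 143 = q_5, so the answer is 3313/140.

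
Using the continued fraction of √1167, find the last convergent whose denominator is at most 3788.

√1167 = [34; 6, 5, 11, 5, 6, 68, …] (period length 6).
Convergents:
  p_0/q_0 = 34/1
  p_1/q_1 = 205/6
  p_2/q_2 = 1059/31
  p_3/q_3 = 11854/347
  p_4/q_4 = 60329/1766
  p_5/q_5 = 373828/10943
q_4 = 1766 ≤ 3788 < 10943 = q_5, so the answer is 60329/1766.

60329/1766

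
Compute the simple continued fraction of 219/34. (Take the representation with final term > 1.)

219 = 6*34 + 15
34 = 2*15 + 4
15 = 3*4 + 3
4 = 1*3 + 1
3 = 3*1 + 0  (stop)
So 219/34 = [6; 2, 3, 1, 3].

[6; 2, 3, 1, 3]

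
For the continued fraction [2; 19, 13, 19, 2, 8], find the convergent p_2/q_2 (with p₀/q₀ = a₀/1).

509/248

Using pₖ = aₖpₖ₋₁ + pₖ₋₂, qₖ = aₖqₖ₋₁ + qₖ₋₂ (with p₋₁=1, p₋₂=0, q₋₁=0, q₋₂=1):
  k=0: a=2, p=2, q=1
  k=1: a=19, p=39, q=19
  k=2: a=13, p=509, q=248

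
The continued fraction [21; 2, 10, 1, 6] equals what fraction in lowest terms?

Using pₖ = aₖpₖ₋₁ + pₖ₋₂ and qₖ = aₖqₖ₋₁ + qₖ₋₂:
  k=0: a=21, p=21, q=1
  k=1: a=2, p=43, q=2
  k=2: a=10, p=451, q=21
  k=3: a=1, p=494, q=23
  k=4: a=6, p=3415, q=159

3415/159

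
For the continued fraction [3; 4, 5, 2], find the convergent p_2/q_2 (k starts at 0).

68/21

Using pₖ = aₖpₖ₋₁ + pₖ₋₂, qₖ = aₖqₖ₋₁ + qₖ₋₂ (with p₋₁=1, p₋₂=0, q₋₁=0, q₋₂=1):
  k=0: a=3, p=3, q=1
  k=1: a=4, p=13, q=4
  k=2: a=5, p=68, q=21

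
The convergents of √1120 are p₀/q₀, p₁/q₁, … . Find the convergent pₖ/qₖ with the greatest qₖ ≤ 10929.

126001/3765

√1120 = [33; 2, 6, 1, 15, 1, 6, 2, 66, …] (period length 8).
Convergents:
  p_0/q_0 = 33/1
  p_1/q_1 = 67/2
  p_2/q_2 = 435/13
  p_3/q_3 = 502/15
  p_4/q_4 = 7965/238
  p_5/q_5 = 8467/253
  p_6/q_6 = 58767/1756
  p_7/q_7 = 126001/3765
  p_8/q_8 = 8374833/250246
q_7 = 3765 ≤ 10929 < 250246 = q_8, so the answer is 126001/3765.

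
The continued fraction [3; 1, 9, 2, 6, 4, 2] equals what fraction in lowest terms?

Fold from the inside: start with 2/1.
  4 + 1/2 = 9/2
  6 + 2/9 = 56/9
  2 + 9/56 = 121/56
  9 + 56/121 = 1145/121
  1 + 121/1145 = 1266/1145
  3 + 1145/1266 = 4943/1266

4943/1266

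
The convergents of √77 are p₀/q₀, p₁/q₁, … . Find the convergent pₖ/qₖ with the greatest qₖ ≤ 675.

√77 = [8; 1, 3, 2, 3, 1, 16, …] (period length 6).
Convergents:
  p_0/q_0 = 8/1
  p_1/q_1 = 9/1
  p_2/q_2 = 35/4
  p_3/q_3 = 79/9
  p_4/q_4 = 272/31
  p_5/q_5 = 351/40
  p_6/q_6 = 5888/671
  p_7/q_7 = 6239/711
q_6 = 671 ≤ 675 < 711 = q_7, so the answer is 5888/671.

5888/671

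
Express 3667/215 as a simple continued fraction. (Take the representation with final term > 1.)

3667 = 17·215 + 12
215 = 17·12 + 11
12 = 1·11 + 1
11 = 11·1 + 0  (stop)
So 3667/215 = [17; 17, 1, 11].

[17; 17, 1, 11]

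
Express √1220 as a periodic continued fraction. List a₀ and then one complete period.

a₀ = ⌊√1220⌋ = 34.
With m₀=0, d₀=1 and mₖ₊₁ = dₖaₖ − mₖ, dₖ₊₁ = (n − mₖ₊₁²)/dₖ, aₖ₊₁ = ⌊(a₀+mₖ₊₁)/dₖ₊₁⌋:
  k=1: m=34, d=64, a=1
  k=2: m=30, d=5, a=12
  k=3: m=30, d=64, a=1
  k=4: m=34, d=1, a=68
d=1 and a=2a₀=68 at k=4, so the next step gives (m, d) = (34, 64) again — its k=1 value — and the period has length 4.

[34; 1, 12, 1, 68]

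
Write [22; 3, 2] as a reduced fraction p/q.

156/7

Using pₖ = aₖpₖ₋₁ + pₖ₋₂ and qₖ = aₖqₖ₋₁ + qₖ₋₂:
  k=0: a=22, p=22, q=1
  k=1: a=3, p=67, q=3
  k=2: a=2, p=156, q=7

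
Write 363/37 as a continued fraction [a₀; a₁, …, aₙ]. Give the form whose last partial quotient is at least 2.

363 = 9×37 + 30
37 = 1×30 + 7
30 = 4×7 + 2
7 = 3×2 + 1
2 = 2×1 + 0  (stop)
So 363/37 = [9; 1, 4, 3, 2].

[9; 1, 4, 3, 2]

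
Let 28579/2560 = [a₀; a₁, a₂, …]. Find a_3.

9

28579 = 11·2560 + 419   →  a_0 = 11
2560 = 6·419 + 46   →  a_1 = 6
419 = 9·46 + 5   →  a_2 = 9
46 = 9·5 + 1   →  a_3 = 9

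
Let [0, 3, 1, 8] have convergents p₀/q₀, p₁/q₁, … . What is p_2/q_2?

Using pₖ = aₖpₖ₋₁ + pₖ₋₂, qₖ = aₖqₖ₋₁ + qₖ₋₂ (with p₋₁=1, p₋₂=0, q₋₁=0, q₋₂=1):
  k=0: a=0, p=0, q=1
  k=1: a=3, p=1, q=3
  k=2: a=1, p=1, q=4

1/4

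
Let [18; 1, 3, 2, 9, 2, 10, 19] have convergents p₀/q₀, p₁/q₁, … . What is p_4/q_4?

1596/85

Using pₖ = aₖpₖ₋₁ + pₖ₋₂, qₖ = aₖqₖ₋₁ + qₖ₋₂ (with p₋₁=1, p₋₂=0, q₋₁=0, q₋₂=1):
  k=0: a=18, p=18, q=1
  k=1: a=1, p=19, q=1
  k=2: a=3, p=75, q=4
  k=3: a=2, p=169, q=9
  k=4: a=9, p=1596, q=85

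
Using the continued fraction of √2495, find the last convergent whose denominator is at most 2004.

√2495 = [49; 1, 18, 1, 98, …] (period length 4).
Convergents:
  p_0/q_0 = 49/1
  p_1/q_1 = 50/1
  p_2/q_2 = 949/19
  p_3/q_3 = 999/20
  p_4/q_4 = 98851/1979
  p_5/q_5 = 99850/1999
  p_6/q_6 = 1896151/37961
q_5 = 1999 ≤ 2004 < 37961 = q_6, so the answer is 99850/1999.

99850/1999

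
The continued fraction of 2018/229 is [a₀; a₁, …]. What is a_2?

4

2018 = 8·229 + 186   →  a_0 = 8
229 = 1·186 + 43   →  a_1 = 1
186 = 4·43 + 14   →  a_2 = 4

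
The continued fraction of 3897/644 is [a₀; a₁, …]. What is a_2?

3897 = 6·644 + 33   →  a_0 = 6
644 = 19·33 + 17   →  a_1 = 19
33 = 1·17 + 16   →  a_2 = 1

1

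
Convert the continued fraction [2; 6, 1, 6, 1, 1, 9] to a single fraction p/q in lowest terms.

Fold from the inside: start with 9/1.
  1 + 1/9 = 10/9
  1 + 9/10 = 19/10
  6 + 10/19 = 124/19
  1 + 19/124 = 143/124
  6 + 124/143 = 982/143
  2 + 143/982 = 2107/982

2107/982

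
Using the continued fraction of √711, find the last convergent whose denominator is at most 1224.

√711 = [26; 1, 1, 1, 52, …] (period length 4).
Convergents:
  p_0/q_0 = 26/1
  p_1/q_1 = 27/1
  p_2/q_2 = 53/2
  p_3/q_3 = 80/3
  p_4/q_4 = 4213/158
  p_5/q_5 = 4293/161
  p_6/q_6 = 8506/319
  p_7/q_7 = 12799/480
  p_8/q_8 = 674054/25279
q_7 = 480 ≤ 1224 < 25279 = q_8, so the answer is 12799/480.

12799/480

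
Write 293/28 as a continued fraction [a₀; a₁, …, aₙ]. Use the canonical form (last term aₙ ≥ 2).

293 = 10*28 + 13
28 = 2*13 + 2
13 = 6*2 + 1
2 = 2*1 + 0  (stop)
So 293/28 = [10; 2, 6, 2].

[10; 2, 6, 2]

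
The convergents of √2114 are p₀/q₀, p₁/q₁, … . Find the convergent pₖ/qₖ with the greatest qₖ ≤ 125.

√2114 = [45; 1, 44, 1, 90, …] (period length 4).
Convergents:
  p_0/q_0 = 45/1
  p_1/q_1 = 46/1
  p_2/q_2 = 2069/45
  p_3/q_3 = 2115/46
  p_4/q_4 = 192419/4185
q_3 = 46 ≤ 125 < 4185 = q_4, so the answer is 2115/46.

2115/46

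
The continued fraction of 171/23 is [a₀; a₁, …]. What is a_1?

171 = 7·23 + 10   →  a_0 = 7
23 = 2·10 + 3   →  a_1 = 2

2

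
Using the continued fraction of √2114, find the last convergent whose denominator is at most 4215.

192419/4185

√2114 = [45; 1, 44, 1, 90, …] (period length 4).
Convergents:
  p_0/q_0 = 45/1
  p_1/q_1 = 46/1
  p_2/q_2 = 2069/45
  p_3/q_3 = 2115/46
  p_4/q_4 = 192419/4185
  p_5/q_5 = 194534/4231
q_4 = 4185 ≤ 4215 < 4231 = q_5, so the answer is 192419/4185.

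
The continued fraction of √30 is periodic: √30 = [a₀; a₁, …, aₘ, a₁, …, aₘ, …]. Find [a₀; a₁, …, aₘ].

[5; 2, 10]

a₀ = ⌊√30⌋ = 5.
With m₀=0, d₀=1 and mₖ₊₁ = dₖaₖ − mₖ, dₖ₊₁ = (n − mₖ₊₁²)/dₖ, aₖ₊₁ = ⌊(a₀+mₖ₊₁)/dₖ₊₁⌋:
  k=1: m=5, d=5, a=2
  k=2: m=5, d=1, a=10
d=1 and a=2a₀=10 at k=2, so the next step gives (m, d) = (5, 5) again — its k=1 value — and the period has length 2.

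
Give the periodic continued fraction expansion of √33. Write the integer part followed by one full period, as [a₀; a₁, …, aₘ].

a₀ = ⌊√33⌋ = 5.

[5; 1, 2, 1, 10]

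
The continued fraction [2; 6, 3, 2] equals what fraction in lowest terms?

Using pₖ = aₖpₖ₋₁ + pₖ₋₂ and qₖ = aₖqₖ₋₁ + qₖ₋₂:
  k=0: a=2, p=2, q=1
  k=1: a=6, p=13, q=6
  k=2: a=3, p=41, q=19
  k=3: a=2, p=95, q=44

95/44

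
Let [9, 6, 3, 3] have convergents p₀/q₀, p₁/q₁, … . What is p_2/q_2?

Using pₖ = aₖpₖ₋₁ + pₖ₋₂, qₖ = aₖqₖ₋₁ + qₖ₋₂ (with p₋₁=1, p₋₂=0, q₋₁=0, q₋₂=1):
  k=0: a=9, p=9, q=1
  k=1: a=6, p=55, q=6
  k=2: a=3, p=174, q=19

174/19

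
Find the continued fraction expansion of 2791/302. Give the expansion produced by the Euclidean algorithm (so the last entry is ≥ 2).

[9; 4, 7, 3, 3]

2791 = 9*302 + 73
302 = 4*73 + 10
73 = 7*10 + 3
10 = 3*3 + 1
3 = 3*1 + 0  (stop)
So 2791/302 = [9; 4, 7, 3, 3].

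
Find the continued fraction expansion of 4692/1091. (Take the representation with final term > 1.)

4692 = 4×1091 + 328
1091 = 3×328 + 107
328 = 3×107 + 7
107 = 15×7 + 2
7 = 3×2 + 1
2 = 2×1 + 0  (stop)
So 4692/1091 = [4; 3, 3, 15, 3, 2].

[4; 3, 3, 15, 3, 2]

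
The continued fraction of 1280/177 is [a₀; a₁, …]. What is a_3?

6

1280 = 7·177 + 41   →  a_0 = 7
177 = 4·41 + 13   →  a_1 = 4
41 = 3·13 + 2   →  a_2 = 3
13 = 6·2 + 1   →  a_3 = 6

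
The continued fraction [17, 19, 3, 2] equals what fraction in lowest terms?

Fold from the inside: start with 2/1.
  3 + 1/2 = 7/2
  19 + 2/7 = 135/7
  17 + 7/135 = 2302/135

2302/135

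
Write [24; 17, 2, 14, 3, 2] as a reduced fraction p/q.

Fold from the inside: start with 2/1.
  3 + 1/2 = 7/2
  14 + 2/7 = 100/7
  2 + 7/100 = 207/100
  17 + 100/207 = 3619/207
  24 + 207/3619 = 87063/3619

87063/3619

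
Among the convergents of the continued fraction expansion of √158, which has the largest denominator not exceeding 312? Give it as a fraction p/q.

3331/265

√158 = [12; 1, 1, 3, 12, 3, 1, 1, 24, …] (period length 8).
Convergents:
  p_0/q_0 = 12/1
  p_1/q_1 = 13/1
  p_2/q_2 = 25/2
  p_3/q_3 = 88/7
  p_4/q_4 = 1081/86
  p_5/q_5 = 3331/265
  p_6/q_6 = 4412/351
q_5 = 265 ≤ 312 < 351 = q_6, so the answer is 3331/265.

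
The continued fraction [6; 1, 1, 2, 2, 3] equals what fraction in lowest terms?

270/41

Fold from the inside: start with 3/1.
  2 + 1/3 = 7/3
  2 + 3/7 = 17/7
  1 + 7/17 = 24/17
  1 + 17/24 = 41/24
  6 + 24/41 = 270/41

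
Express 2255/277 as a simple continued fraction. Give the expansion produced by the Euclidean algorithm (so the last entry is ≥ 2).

[8; 7, 9, 1, 3]

2255 = 8*277 + 39
277 = 7*39 + 4
39 = 9*4 + 3
4 = 1*3 + 1
3 = 3*1 + 0  (stop)
So 2255/277 = [8; 7, 9, 1, 3].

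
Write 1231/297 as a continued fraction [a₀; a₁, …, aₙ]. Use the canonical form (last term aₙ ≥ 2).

[4; 6, 1, 9, 1, 3]

1231 = 4×297 + 43
297 = 6×43 + 39
43 = 1×39 + 4
39 = 9×4 + 3
4 = 1×3 + 1
3 = 3×1 + 0  (stop)
So 1231/297 = [4; 6, 1, 9, 1, 3].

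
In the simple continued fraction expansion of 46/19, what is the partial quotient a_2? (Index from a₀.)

2

46 = 2·19 + 8   →  a_0 = 2
19 = 2·8 + 3   →  a_1 = 2
8 = 2·3 + 2   →  a_2 = 2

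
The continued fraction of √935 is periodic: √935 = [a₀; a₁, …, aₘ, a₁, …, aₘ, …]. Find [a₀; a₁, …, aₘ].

[30; 1, 1, 2, 1, 2, 1, 1, 60]

a₀ = ⌊√935⌋ = 30.
With m₀=0, d₀=1 and mₖ₊₁ = dₖaₖ − mₖ, dₖ₊₁ = (n − mₖ₊₁²)/dₖ, aₖ₊₁ = ⌊(a₀+mₖ₊₁)/dₖ₊₁⌋:
  k=1: m=30, d=35, a=1
  k=2: m=5, d=26, a=1
  k=3: m=21, d=19, a=2
  k=4: m=17, d=34, a=1
  k=5: m=17, d=19, a=2
  k=6: m=21, d=26, a=1
  k=7: m=5, d=35, a=1
  k=8: m=30, d=1, a=60
d=1 and a=2a₀=60 at k=8, so the next step gives (m, d) = (30, 35) again — its k=1 value — and the period has length 8.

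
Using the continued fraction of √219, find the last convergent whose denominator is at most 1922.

√219 = [14; 1, 3, 1, 28, …] (period length 4).
Convergents:
  p_0/q_0 = 14/1
  p_1/q_1 = 15/1
  p_2/q_2 = 59/4
  p_3/q_3 = 74/5
  p_4/q_4 = 2131/144
  p_5/q_5 = 2205/149
  p_6/q_6 = 8746/591
  p_7/q_7 = 10951/740
  p_8/q_8 = 315374/21311
q_7 = 740 ≤ 1922 < 21311 = q_8, so the answer is 10951/740.

10951/740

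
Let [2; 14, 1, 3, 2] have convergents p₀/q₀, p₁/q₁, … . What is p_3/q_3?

122/59

Using pₖ = aₖpₖ₋₁ + pₖ₋₂, qₖ = aₖqₖ₋₁ + qₖ₋₂ (with p₋₁=1, p₋₂=0, q₋₁=0, q₋₂=1):
  k=0: a=2, p=2, q=1
  k=1: a=14, p=29, q=14
  k=2: a=1, p=31, q=15
  k=3: a=3, p=122, q=59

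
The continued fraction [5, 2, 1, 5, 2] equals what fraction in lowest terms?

Using pₖ = aₖpₖ₋₁ + pₖ₋₂ and qₖ = aₖqₖ₋₁ + qₖ₋₂:
  k=0: a=5, p=5, q=1
  k=1: a=2, p=11, q=2
  k=2: a=1, p=16, q=3
  k=3: a=5, p=91, q=17
  k=4: a=2, p=198, q=37

198/37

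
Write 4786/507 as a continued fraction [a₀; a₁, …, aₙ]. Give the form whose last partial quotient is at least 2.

[9; 2, 3, 1, 1, 1, 9, 2]

4786 = 9*507 + 223
507 = 2*223 + 61
223 = 3*61 + 40
61 = 1*40 + 21
40 = 1*21 + 19
21 = 1*19 + 2
19 = 9*2 + 1
2 = 2*1 + 0  (stop)
So 4786/507 = [9; 2, 3, 1, 1, 1, 9, 2].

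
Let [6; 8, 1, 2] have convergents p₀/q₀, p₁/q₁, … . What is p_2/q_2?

Using pₖ = aₖpₖ₋₁ + pₖ₋₂, qₖ = aₖqₖ₋₁ + qₖ₋₂ (with p₋₁=1, p₋₂=0, q₋₁=0, q₋₂=1):
  k=0: a=6, p=6, q=1
  k=1: a=8, p=49, q=8
  k=2: a=1, p=55, q=9

55/9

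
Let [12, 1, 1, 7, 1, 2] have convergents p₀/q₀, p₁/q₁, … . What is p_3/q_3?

188/15

Using pₖ = aₖpₖ₋₁ + pₖ₋₂, qₖ = aₖqₖ₋₁ + qₖ₋₂ (with p₋₁=1, p₋₂=0, q₋₁=0, q₋₂=1):
  k=0: a=12, p=12, q=1
  k=1: a=1, p=13, q=1
  k=2: a=1, p=25, q=2
  k=3: a=7, p=188, q=15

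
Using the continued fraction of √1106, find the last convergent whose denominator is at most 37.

√1106 = [33; 3, 1, 8, 1, 3, 66, …] (period length 6).
Convergents:
  p_0/q_0 = 33/1
  p_1/q_1 = 100/3
  p_2/q_2 = 133/4
  p_3/q_3 = 1164/35
  p_4/q_4 = 1297/39
q_3 = 35 ≤ 37 < 39 = q_4, so the answer is 1164/35.

1164/35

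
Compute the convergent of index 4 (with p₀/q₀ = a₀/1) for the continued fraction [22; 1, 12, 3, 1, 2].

Using pₖ = aₖpₖ₋₁ + pₖ₋₂, qₖ = aₖqₖ₋₁ + qₖ₋₂ (with p₋₁=1, p₋₂=0, q₋₁=0, q₋₂=1):
  k=0: a=22, p=22, q=1
  k=1: a=1, p=23, q=1
  k=2: a=12, p=298, q=13
  k=3: a=3, p=917, q=40
  k=4: a=1, p=1215, q=53

1215/53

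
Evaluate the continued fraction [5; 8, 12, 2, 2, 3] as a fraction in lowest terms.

8736/1705

Fold from the inside: start with 3/1.
  2 + 1/3 = 7/3
  2 + 3/7 = 17/7
  12 + 7/17 = 211/17
  8 + 17/211 = 1705/211
  5 + 211/1705 = 8736/1705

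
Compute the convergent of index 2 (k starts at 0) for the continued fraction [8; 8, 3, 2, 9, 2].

203/25

Using pₖ = aₖpₖ₋₁ + pₖ₋₂, qₖ = aₖqₖ₋₁ + qₖ₋₂ (with p₋₁=1, p₋₂=0, q₋₁=0, q₋₂=1):
  k=0: a=8, p=8, q=1
  k=1: a=8, p=65, q=8
  k=2: a=3, p=203, q=25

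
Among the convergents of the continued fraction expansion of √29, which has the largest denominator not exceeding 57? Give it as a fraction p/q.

70/13

√29 = [5; 2, 1, 1, 2, 10, …] (period length 5).
Convergents:
  p_0/q_0 = 5/1
  p_1/q_1 = 11/2
  p_2/q_2 = 16/3
  p_3/q_3 = 27/5
  p_4/q_4 = 70/13
  p_5/q_5 = 727/135
q_4 = 13 ≤ 57 < 135 = q_5, so the answer is 70/13.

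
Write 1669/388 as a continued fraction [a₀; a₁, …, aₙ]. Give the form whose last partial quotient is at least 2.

[4; 3, 3, 6, 6]

1669 = 4·388 + 117
388 = 3·117 + 37
117 = 3·37 + 6
37 = 6·6 + 1
6 = 6·1 + 0  (stop)
So 1669/388 = [4; 3, 3, 6, 6].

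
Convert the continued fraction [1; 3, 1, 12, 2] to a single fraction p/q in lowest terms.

Using pₖ = aₖpₖ₋₁ + pₖ₋₂ and qₖ = aₖqₖ₋₁ + qₖ₋₂:
  k=0: a=1, p=1, q=1
  k=1: a=3, p=4, q=3
  k=2: a=1, p=5, q=4
  k=3: a=12, p=64, q=51
  k=4: a=2, p=133, q=106

133/106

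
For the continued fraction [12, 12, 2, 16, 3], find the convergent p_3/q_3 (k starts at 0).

Using pₖ = aₖpₖ₋₁ + pₖ₋₂, qₖ = aₖqₖ₋₁ + qₖ₋₂ (with p₋₁=1, p₋₂=0, q₋₁=0, q₋₂=1):
  k=0: a=12, p=12, q=1
  k=1: a=12, p=145, q=12
  k=2: a=2, p=302, q=25
  k=3: a=16, p=4977, q=412

4977/412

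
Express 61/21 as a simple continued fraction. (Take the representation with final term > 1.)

61 = 2·21 + 19
21 = 1·19 + 2
19 = 9·2 + 1
2 = 2·1 + 0  (stop)
So 61/21 = [2; 1, 9, 2].

[2; 1, 9, 2]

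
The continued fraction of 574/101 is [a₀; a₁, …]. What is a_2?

574 = 5·101 + 69   →  a_0 = 5
101 = 1·69 + 32   →  a_1 = 1
69 = 2·32 + 5   →  a_2 = 2

2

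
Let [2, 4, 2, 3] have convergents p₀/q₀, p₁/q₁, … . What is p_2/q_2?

20/9

Using pₖ = aₖpₖ₋₁ + pₖ₋₂, qₖ = aₖqₖ₋₁ + qₖ₋₂ (with p₋₁=1, p₋₂=0, q₋₁=0, q₋₂=1):
  k=0: a=2, p=2, q=1
  k=1: a=4, p=9, q=4
  k=2: a=2, p=20, q=9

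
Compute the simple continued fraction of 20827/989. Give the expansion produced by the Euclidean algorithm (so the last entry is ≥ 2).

[21; 17, 19, 3]

20827 = 21*989 + 58
989 = 17*58 + 3
58 = 19*3 + 1
3 = 3*1 + 0  (stop)
So 20827/989 = [21; 17, 19, 3].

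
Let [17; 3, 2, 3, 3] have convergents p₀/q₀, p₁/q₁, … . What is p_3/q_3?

415/24

Using pₖ = aₖpₖ₋₁ + pₖ₋₂, qₖ = aₖqₖ₋₁ + qₖ₋₂ (with p₋₁=1, p₋₂=0, q₋₁=0, q₋₂=1):
  k=0: a=17, p=17, q=1
  k=1: a=3, p=52, q=3
  k=2: a=2, p=121, q=7
  k=3: a=3, p=415, q=24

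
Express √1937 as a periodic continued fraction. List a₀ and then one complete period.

[44; 88]

a₀ = ⌊√1937⌋ = 44.
With m₀=0, d₀=1 and mₖ₊₁ = dₖaₖ − mₖ, dₖ₊₁ = (n − mₖ₊₁²)/dₖ, aₖ₊₁ = ⌊(a₀+mₖ₊₁)/dₖ₊₁⌋:
  k=1: m=44, d=1, a=88
d=1 and a=2a₀=88 at k=1, so the next step gives (m, d) = (44, 1) again — its k=1 value — and the period has length 1.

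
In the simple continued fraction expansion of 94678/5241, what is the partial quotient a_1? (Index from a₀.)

15

94678 = 18·5241 + 340   →  a_0 = 18
5241 = 15·340 + 141   →  a_1 = 15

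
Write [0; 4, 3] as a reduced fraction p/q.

Fold from the inside: start with 3/1.
  4 + 1/3 = 13/3
  0 + 3/13 = 3/13

3/13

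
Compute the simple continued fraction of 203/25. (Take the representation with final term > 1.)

203 = 8*25 + 3
25 = 8*3 + 1
3 = 3*1 + 0  (stop)
So 203/25 = [8; 8, 3].

[8; 8, 3]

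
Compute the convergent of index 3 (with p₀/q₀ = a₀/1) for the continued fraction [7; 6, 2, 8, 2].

787/110

Using pₖ = aₖpₖ₋₁ + pₖ₋₂, qₖ = aₖqₖ₋₁ + qₖ₋₂ (with p₋₁=1, p₋₂=0, q₋₁=0, q₋₂=1):
  k=0: a=7, p=7, q=1
  k=1: a=6, p=43, q=6
  k=2: a=2, p=93, q=13
  k=3: a=8, p=787, q=110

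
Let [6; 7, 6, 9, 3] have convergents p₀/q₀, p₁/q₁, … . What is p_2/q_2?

264/43

Using pₖ = aₖpₖ₋₁ + pₖ₋₂, qₖ = aₖqₖ₋₁ + qₖ₋₂ (with p₋₁=1, p₋₂=0, q₋₁=0, q₋₂=1):
  k=0: a=6, p=6, q=1
  k=1: a=7, p=43, q=7
  k=2: a=6, p=264, q=43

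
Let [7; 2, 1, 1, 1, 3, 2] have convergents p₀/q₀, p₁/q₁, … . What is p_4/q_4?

59/8

Using pₖ = aₖpₖ₋₁ + pₖ₋₂, qₖ = aₖqₖ₋₁ + qₖ₋₂ (with p₋₁=1, p₋₂=0, q₋₁=0, q₋₂=1):
  k=0: a=7, p=7, q=1
  k=1: a=2, p=15, q=2
  k=2: a=1, p=22, q=3
  k=3: a=1, p=37, q=5
  k=4: a=1, p=59, q=8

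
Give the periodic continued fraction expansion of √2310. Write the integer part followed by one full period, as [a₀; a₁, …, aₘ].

a₀ = ⌊√2310⌋ = 48.
With m₀=0, d₀=1 and mₖ₊₁ = dₖaₖ − mₖ, dₖ₊₁ = (n − mₖ₊₁²)/dₖ, aₖ₊₁ = ⌊(a₀+mₖ₊₁)/dₖ₊₁⌋:
  k=1: m=48, d=6, a=16
  k=2: m=48, d=1, a=96
d=1 and a=2a₀=96 at k=2, so the next step gives (m, d) = (48, 6) again — its k=1 value — and the period has length 2.

[48; 16, 96]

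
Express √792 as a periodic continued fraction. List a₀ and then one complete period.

[28; 7, 56]

a₀ = ⌊√792⌋ = 28.
With m₀=0, d₀=1 and mₖ₊₁ = dₖaₖ − mₖ, dₖ₊₁ = (n − mₖ₊₁²)/dₖ, aₖ₊₁ = ⌊(a₀+mₖ₊₁)/dₖ₊₁⌋:
  k=1: m=28, d=8, a=7
  k=2: m=28, d=1, a=56
d=1 and a=2a₀=56 at k=2, so the next step gives (m, d) = (28, 8) again — its k=1 value — and the period has length 2.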